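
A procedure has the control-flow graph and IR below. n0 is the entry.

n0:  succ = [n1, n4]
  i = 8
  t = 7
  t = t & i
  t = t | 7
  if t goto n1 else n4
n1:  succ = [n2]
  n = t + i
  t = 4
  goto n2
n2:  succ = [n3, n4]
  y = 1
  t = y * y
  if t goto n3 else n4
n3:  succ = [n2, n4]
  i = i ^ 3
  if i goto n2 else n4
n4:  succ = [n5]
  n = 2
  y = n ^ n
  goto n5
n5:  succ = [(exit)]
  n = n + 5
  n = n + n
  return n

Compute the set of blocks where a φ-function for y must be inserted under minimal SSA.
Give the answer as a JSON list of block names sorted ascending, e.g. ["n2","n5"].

Answer: ["n2", "n4"]

Derivation:
idom tree: n1←n0 n2←n1 n3←n2 n4←n0 n5←n4
Dom∩ at merges:
  n2: preds {n1,n3}: {n0,n1} ∩ {n0,n1,n2,n3} = {n0,n1}; idom=n1
  n4: preds {n0,n2,n3}: {n0} ∩ {n0,n1,n2} ∩ {n0,n1,n2,n3} = {n0}; idom=n0

DF walk-up:
  n2←n1: walk · to n1
  n2←n3: walk n3→n2 to n1
  n4←n0: walk · to n0
  n4←n2: walk n2→n1 to n0
  n4←n3: walk n3→n2→n1 to n0
  n0 → ∅
  n1 → {n4}
  n2 → {n2,n4}
  n3 → {n2,n4}
  n4 → ∅
  n5 → ∅

φ for y: defs {n2,n4}
  DF⁺ = {n2,n4}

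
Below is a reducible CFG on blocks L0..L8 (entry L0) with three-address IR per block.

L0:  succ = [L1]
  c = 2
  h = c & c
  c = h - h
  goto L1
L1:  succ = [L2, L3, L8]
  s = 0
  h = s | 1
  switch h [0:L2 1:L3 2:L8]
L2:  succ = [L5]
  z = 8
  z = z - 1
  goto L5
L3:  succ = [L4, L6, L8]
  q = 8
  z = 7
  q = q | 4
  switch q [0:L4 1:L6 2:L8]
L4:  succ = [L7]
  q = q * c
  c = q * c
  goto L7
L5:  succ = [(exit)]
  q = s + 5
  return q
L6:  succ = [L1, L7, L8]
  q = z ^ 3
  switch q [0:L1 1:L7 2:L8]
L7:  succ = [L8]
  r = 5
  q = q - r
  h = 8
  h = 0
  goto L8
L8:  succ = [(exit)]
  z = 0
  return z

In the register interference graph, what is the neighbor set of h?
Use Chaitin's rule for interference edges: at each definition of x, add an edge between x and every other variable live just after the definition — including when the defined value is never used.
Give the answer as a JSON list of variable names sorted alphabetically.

Answer: ["c", "s"]

Analysis:
Per-block:
  L0: def={c,h} ue=∅
  L1: def={h,s} ue=∅
  L2: def={z} ue=∅
  L3: def={q,z} ue=∅
  L4: def={c,q} ue={c,q}
  L5: def={q} ue={s}
  L6: def={q} ue={z}
  L7: def={h,q,r} ue={q}
  L8: def={z} ue=∅

Live sets:
  L0 li=∅ lo={c}
  L1 li={c} lo={c,s}
  L2 li={s} lo={s}
  L3 li={c} lo={c,q,z}
  L4 li={c,q} lo={q}
  L5 li={s} lo=∅
  L6 li={c,z} lo={c,q}
  L7 li={q} lo=∅
  L8 li=∅ lo=∅

Conflict graph:
  c: {h,q,s,z}
  h: {c,s}
  q: {c,r,z}
  r: {q}
  s: {c,h,z}
  z: {c,q,s}

N(h) = ["c", "s"]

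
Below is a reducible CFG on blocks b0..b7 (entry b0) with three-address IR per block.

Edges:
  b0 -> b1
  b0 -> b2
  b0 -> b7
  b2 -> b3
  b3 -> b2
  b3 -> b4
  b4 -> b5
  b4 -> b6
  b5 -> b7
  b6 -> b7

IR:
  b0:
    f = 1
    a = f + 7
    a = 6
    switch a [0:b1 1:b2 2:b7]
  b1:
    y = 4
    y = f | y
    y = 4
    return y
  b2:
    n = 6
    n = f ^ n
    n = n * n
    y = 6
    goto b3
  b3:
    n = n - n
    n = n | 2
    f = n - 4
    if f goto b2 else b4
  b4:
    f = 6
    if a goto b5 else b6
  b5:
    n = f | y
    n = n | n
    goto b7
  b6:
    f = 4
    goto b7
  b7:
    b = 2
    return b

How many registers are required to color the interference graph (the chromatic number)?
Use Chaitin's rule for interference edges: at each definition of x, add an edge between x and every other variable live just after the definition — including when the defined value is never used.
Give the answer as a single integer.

def/use:
  b0: {a,f} / ∅
  b1: {y} / {f}
  b2: {n,y} / {f}
  b3: {f,n} / {n}
  b4: {f} / {a}
  b5: {n} / {f,y}
  b6: {f} / ∅
  b7: {b} / ∅

Liveness:
  live b0: ∅→{a,f}
  live b1: {f}→∅
  live b2: {a,f}→{a,n,y}
  live b3: {a,n,y}→{a,f,y}
  live b4: {a,y}→{f,y}
  live b5: {f,y}→∅
  live b6: ∅→∅
  live b7: ∅→∅

Interfere edges:
  a↔{f,n,y}
  b↔∅
  f↔{a,n,y}
  n↔{a,f,y}
  y↔{a,f,n}

Colouring:
  {a,f,n,y} pairwise interfere (4-clique) ⇒ χ ≥ 4
  assign a→R0 b→R0 f→R1 n→R2 y→R3 — no edge inside a register ⇒ χ ≤ 4
  χ = 4

Answer: 4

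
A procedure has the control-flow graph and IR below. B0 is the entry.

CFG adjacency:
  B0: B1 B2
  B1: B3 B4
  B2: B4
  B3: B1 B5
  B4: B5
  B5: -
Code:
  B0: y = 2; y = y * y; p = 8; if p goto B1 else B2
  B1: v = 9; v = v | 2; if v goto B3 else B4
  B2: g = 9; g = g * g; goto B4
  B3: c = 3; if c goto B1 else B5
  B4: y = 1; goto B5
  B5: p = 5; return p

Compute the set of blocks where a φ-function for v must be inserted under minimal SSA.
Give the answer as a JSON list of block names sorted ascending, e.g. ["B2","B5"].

idom tree: B1←B0 B2←B0 B3←B1 B4←B0 B5←B0
Dom∩ at merges:
  B1: preds {B0,B3}: {B0} ∩ {B0,B1,B3} = {B0}; idom=B0
  B4: preds {B1,B2}: {B0,B1} ∩ {B0,B2} = {B0}; idom=B0
  B5: preds {B3,B4}: {B0,B1,B3} ∩ {B0,B4} = {B0}; idom=B0

DF derivation:
  B1←B0: walk · to B0
  B1←B3: walk B3→B1 to B0
  B4←B1: walk B1 to B0
  B4←B2: walk B2 to B0
  B5←B3: walk B3→B1 to B0
  B5←B4: walk B4 to B0
  DF(B0)=∅
  DF(B1)={B1,B4,B5}
  DF(B2)={B4}
  DF(B3)={B1,B5}
  DF(B4)={B5}
  DF(B5)=∅

φ for v: defs {B1}
  DF⁺ = {B1,B4,B5}

Answer: ["B1", "B4", "B5"]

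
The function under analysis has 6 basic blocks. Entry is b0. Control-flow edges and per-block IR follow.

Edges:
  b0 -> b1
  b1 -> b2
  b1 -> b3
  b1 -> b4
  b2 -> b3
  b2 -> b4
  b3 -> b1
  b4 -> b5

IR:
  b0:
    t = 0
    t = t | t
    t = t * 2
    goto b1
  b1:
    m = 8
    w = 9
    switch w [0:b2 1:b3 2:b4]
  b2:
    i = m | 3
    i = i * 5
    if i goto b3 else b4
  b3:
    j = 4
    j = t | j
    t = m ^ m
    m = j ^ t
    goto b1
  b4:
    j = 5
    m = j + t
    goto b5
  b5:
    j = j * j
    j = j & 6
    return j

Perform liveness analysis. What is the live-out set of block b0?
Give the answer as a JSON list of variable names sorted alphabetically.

def/use:
  b0: {t} / ∅
  b1: {m,w} / ∅
  b2: {i} / {m}
  b3: {j,m,t} / {m,t}
  b4: {j,m} / {t}
  b5: {j} / {j}

Liveness:
  b0: in=∅ out={t}
  b1: in={t} out={m,t}
  b2: in={m,t} out={m,t}
  b3: in={m,t} out={t}
  b4: in={t} out={j}
  b5: in={j} out=∅

live-out(b0) = ["t"]

Answer: ["t"]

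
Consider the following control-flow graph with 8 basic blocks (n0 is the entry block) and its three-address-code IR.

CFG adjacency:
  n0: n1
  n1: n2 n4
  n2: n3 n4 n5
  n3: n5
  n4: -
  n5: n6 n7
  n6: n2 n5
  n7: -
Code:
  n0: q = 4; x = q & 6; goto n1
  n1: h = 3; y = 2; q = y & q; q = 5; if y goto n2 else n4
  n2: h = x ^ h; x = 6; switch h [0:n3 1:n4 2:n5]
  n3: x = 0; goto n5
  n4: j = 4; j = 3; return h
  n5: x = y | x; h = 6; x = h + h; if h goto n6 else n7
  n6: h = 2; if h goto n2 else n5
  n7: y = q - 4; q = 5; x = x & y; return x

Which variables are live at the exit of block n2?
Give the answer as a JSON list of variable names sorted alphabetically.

Per-block:
  n0 def {q,x} use ∅
  n1 def {h,q,y} use {q}
  n2 def {h,x} use {h,x}
  n3 def {x} use ∅
  n4 def {j} use {h}
  n5 def {h,x} use {x,y}
  n6 def {h} use ∅
  n7 def {q,x,y} use {q,x}

Backward fixpoint:
  live n0: ∅→{q,x}
  live n1: {q,x}→{h,q,x,y}
  live n2: {h,q,x,y}→{h,q,x,y}
  live n3: {q,y}→{q,x,y}
  live n4: {h}→∅
  live n5: {q,x,y}→{q,x,y}
  live n6: {q,x,y}→{h,q,x,y}
  live n7: {q,x}→∅

live-out(n2) = ["h", "q", "x", "y"]

Answer: ["h", "q", "x", "y"]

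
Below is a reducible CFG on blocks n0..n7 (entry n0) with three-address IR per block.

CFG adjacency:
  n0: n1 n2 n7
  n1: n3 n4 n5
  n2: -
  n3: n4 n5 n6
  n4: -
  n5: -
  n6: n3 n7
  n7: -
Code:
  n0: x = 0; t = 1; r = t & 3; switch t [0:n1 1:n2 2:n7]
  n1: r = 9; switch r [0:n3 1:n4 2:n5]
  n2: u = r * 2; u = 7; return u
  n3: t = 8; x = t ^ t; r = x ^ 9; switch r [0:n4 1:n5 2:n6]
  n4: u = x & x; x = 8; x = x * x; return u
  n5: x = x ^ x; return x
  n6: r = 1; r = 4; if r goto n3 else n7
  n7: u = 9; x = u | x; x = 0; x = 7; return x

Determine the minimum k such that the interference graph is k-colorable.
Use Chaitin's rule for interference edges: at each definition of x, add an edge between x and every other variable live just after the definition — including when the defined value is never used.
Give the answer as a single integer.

Per-block:
  n0: {r,t,x} / ∅
  n1: {r} / ∅
  n2: {u} / {r}
  n3: {r,t,x} / ∅
  n4: {u,x} / {x}
  n5: {x} / {x}
  n6: {r} / ∅
  n7: {u,x} / {x}

Live sets:
  n0 li=∅ lo={r,x}
  n1 li={x} lo={x}
  n2 li={r} lo=∅
  n3 li=∅ lo={x}
  n4 li={x} lo=∅
  n5 li={x} lo=∅
  n6 li={x} lo={x}
  n7 li={x} lo=∅

Interference:
  r: {t,x}
  t: {r,x}
  u: {x}
  x: {r,t,u}

Colouring:
  {r,t,x} pairwise interfere (3-clique) ⇒ χ ≥ 3
  3-colouring: r0={x}  r1={r,u}  r2={t}
  χ = 3

Answer: 3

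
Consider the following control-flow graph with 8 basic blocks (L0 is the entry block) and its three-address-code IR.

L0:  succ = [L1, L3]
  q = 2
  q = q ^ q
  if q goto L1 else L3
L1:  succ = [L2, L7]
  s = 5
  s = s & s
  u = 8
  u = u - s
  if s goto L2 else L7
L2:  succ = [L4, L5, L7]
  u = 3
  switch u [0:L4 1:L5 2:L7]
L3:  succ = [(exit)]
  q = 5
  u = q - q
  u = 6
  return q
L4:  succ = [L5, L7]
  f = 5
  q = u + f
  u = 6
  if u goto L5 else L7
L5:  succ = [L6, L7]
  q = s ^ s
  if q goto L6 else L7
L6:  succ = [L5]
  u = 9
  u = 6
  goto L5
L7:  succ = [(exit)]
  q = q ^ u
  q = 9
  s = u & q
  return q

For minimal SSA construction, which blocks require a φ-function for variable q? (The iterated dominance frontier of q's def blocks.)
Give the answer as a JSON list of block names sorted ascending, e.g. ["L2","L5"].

Answer: ["L5", "L7"]

Working:
idom tree: L1←L0 L2←L1 L3←L0 L4←L2 L5←L2 L6←L5 L7←L1
Dom at joins:
  L5: preds {L2,L4,L6}: {L0,L1,L2} ∩ {L0,L1,L2,L4} ∩ {L0,L1,L2,L5,L6} = {L0,L1,L2}; idom=L2
  L7: preds {L1,L2,L4,L5}: {L0,L1} ∩ {L0,L1,L2} ∩ {L0,L1,L2,L4} ∩ {L0,L1,L2,L5} = {L0,L1}; idom=L1

DF walk-up:
  L5←L2: walk · to L2
  L5←L4: walk L4 to L2
  L5←L6: walk L6→L5 to L2
  L7←L1: walk · to L1
  L7←L2: walk L2 to L1
  L7←L4: walk L4→L2 to L1
  L7←L5: walk L5→L2 to L1
  DF(L0)=∅
  DF(L1)=∅
  DF(L2)={L7}
  DF(L3)=∅
  DF(L4)={L5,L7}
  DF(L5)={L5,L7}
  DF(L6)={L5}
  DF(L7)=∅

φ for q: defs {L0,L3,L4,L5,L7}
  DF⁺ = {L5,L7}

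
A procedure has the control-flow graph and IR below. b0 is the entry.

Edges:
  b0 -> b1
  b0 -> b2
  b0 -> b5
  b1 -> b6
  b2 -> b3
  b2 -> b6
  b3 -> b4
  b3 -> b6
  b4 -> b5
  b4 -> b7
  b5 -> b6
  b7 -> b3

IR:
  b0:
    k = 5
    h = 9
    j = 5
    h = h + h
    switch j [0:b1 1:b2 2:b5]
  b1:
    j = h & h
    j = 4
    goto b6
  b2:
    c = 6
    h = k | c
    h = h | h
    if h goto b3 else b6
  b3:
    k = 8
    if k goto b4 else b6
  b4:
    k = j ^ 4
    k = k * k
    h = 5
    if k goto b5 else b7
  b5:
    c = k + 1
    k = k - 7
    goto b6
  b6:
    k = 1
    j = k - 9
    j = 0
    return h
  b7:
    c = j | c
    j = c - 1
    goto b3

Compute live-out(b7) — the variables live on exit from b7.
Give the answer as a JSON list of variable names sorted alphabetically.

def/use:
  b0: def={h,j,k} ue=∅
  b1: def={j} ue={h}
  b2: def={c,h} ue={k}
  b3: def={k} ue=∅
  b4: def={h,k} ue={j}
  b5: def={c,k} ue={k}
  b6: def={j,k} ue={h}
  b7: def={c,j} ue={c,j}

Live sets:
  b0 li=∅ lo={h,j,k}
  b1 li={h} lo={h}
  b2 li={j,k} lo={c,h,j}
  b3 li={c,h,j} lo={c,h,j}
  b4 li={c,j} lo={c,h,j,k}
  b5 li={h,k} lo={h}
  b6 li={h} lo=∅
  b7 li={c,h,j} lo={c,h,j}

live-out(b7) = ["c", "h", "j"]

Answer: ["c", "h", "j"]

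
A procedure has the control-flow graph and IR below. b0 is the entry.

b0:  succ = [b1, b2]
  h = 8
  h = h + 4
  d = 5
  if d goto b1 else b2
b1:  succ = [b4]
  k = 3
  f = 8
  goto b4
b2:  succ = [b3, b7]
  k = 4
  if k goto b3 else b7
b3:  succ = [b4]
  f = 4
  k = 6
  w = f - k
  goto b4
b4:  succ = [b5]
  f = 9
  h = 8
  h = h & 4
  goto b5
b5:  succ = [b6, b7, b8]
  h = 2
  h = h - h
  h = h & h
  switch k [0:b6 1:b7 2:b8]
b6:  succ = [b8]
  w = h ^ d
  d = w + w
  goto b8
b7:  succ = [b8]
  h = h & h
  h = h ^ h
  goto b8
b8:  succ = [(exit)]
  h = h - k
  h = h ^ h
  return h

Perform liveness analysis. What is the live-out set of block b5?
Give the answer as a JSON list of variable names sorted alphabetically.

Answer: ["d", "h", "k"]

Analysis:
Block summaries:
  b0: {d,h} / ∅
  b1: {f,k} / ∅
  b2: {k} / ∅
  b3: {f,k,w} / ∅
  b4: {f,h} / ∅
  b5: {h} / {k}
  b6: {d,w} / {d,h}
  b7: {h} / {h}
  b8: {h} / {h,k}

Backward fixpoint:
  live b0: ∅→{d,h}
  live b1: {d}→{d,k}
  live b2: {d,h}→{d,h,k}
  live b3: {d}→{d,k}
  live b4: {d,k}→{d,k}
  live b5: {d,k}→{d,h,k}
  live b6: {d,h,k}→{h,k}
  live b7: {h,k}→{h,k}
  live b8: {h,k}→∅

live-out(b5) = ["d", "h", "k"]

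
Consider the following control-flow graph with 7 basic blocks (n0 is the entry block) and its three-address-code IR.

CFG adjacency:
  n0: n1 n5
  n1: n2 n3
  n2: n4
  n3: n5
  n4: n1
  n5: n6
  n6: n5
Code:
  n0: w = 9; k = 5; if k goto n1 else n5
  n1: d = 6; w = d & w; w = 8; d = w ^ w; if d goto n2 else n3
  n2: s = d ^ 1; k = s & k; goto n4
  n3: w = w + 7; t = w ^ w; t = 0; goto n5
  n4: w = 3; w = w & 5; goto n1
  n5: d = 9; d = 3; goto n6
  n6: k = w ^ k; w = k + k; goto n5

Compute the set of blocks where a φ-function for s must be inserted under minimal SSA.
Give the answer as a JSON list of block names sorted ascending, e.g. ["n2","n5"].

idom tree: n1←n0 n2←n1 n3←n1 n4←n2 n5←n0 n6←n5
Dom at joins:
  n1: preds {n0,n4}: {n0} ∩ {n0,n1,n2,n4} = {n0}; idom=n0
  n5: preds {n0,n3,n6}: {n0} ∩ {n0,n1,n3} ∩ {n0,n5,n6} = {n0}; idom=n0

DF derivation:
  n1←n0: walk · to n0
  n1←n4: walk n4→n2→n1 to n0
  n5←n0: walk · to n0
  n5←n3: walk n3→n1 to n0
  n5←n6: walk n6→n5 to n0
  DF(n0)=∅
  DF(n1)={n1,n5}
  DF(n2)={n1}
  DF(n3)={n5}
  DF(n4)={n1}
  DF(n5)={n5}
  DF(n6)={n5}

φ for s: defs {n2}
  DF⁺ = {n1,n5}

Answer: ["n1", "n5"]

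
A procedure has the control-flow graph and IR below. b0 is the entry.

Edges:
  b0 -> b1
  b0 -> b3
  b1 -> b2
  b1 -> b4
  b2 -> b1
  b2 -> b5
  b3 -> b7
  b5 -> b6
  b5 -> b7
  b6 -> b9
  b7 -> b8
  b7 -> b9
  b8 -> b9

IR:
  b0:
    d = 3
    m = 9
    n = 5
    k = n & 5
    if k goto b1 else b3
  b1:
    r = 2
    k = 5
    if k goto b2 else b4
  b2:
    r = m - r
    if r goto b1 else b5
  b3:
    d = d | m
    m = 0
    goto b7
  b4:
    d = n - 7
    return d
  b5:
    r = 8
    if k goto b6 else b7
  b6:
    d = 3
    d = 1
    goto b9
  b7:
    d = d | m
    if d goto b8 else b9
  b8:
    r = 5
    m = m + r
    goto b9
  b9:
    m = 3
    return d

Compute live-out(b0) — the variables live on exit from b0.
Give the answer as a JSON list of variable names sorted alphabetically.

Answer: ["d", "m", "n"]

Analysis:
def/use:
  b0 def {d,k,m,n} use ∅
  b1 def {k,r} use ∅
  b2 def {r} use {m,r}
  b3 def {d,m} use {d,m}
  b4 def {d} use {n}
  b5 def {r} use {k}
  b6 def {d} use ∅
  b7 def {d} use {d,m}
  b8 def {m,r} use {m}
  b9 def {m} use {d}

Backward fixpoint:
  b0: in=∅ out={d,m,n}
  b1: in={d,m,n} out={d,k,m,n,r}
  b2: in={d,k,m,n,r} out={d,k,m,n}
  b3: in={d,m} out={d,m}
  b4: in={n} out=∅
  b5: in={d,k,m} out={d,m}
  b6: in=∅ out={d}
  b7: in={d,m} out={d,m}
  b8: in={d,m} out={d}
  b9: in={d} out=∅

live-out(b0) = ["d", "m", "n"]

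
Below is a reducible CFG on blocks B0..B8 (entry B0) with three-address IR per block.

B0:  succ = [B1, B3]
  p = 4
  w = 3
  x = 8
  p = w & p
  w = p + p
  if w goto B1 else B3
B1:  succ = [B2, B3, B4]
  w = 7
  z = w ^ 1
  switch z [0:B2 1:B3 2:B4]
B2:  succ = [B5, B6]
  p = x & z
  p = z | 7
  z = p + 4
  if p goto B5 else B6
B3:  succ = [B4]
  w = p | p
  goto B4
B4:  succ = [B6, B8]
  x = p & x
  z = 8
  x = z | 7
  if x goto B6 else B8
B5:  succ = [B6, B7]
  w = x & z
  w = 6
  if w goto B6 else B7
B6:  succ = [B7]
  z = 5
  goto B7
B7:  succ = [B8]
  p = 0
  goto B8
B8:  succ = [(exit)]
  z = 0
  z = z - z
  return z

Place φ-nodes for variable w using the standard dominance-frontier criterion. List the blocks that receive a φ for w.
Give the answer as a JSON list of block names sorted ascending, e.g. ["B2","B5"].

idom tree: B1←B0 B2←B1 B3←B0 B4←B0 B5←B2 B6←B0 B7←B0 B8←B0
Dom∩ at merges:
  B3: preds {B0,B1}: {B0} ∩ {B0,B1} = {B0}; idom=B0
  B4: preds {B1,B3}: {B0,B1} ∩ {B0,B3} = {B0}; idom=B0
  B6: preds {B2,B4,B5}: {B0,B1,B2} ∩ {B0,B4} ∩ {B0,B1,B2,B5} = {B0}; idom=B0
  B7: preds {B5,B6}: {B0,B1,B2,B5} ∩ {B0,B6} = {B0}; idom=B0
  B8: preds {B4,B7}: {B0,B4} ∩ {B0,B7} = {B0}; idom=B0

Frontier:
  join B3 pred B0: · stop@B0
  join B3 pred B1: B1 stop@B0
  join B4 pred B1: B1 stop@B0
  join B4 pred B3: B3 stop@B0
  join B6 pred B2: B2→B1 stop@B0
  join B6 pred B4: B4 stop@B0
  join B6 pred B5: B5→B2→B1 stop@B0
  join B7 pred B5: B5→B2→B1 stop@B0
  join B7 pred B6: B6 stop@B0
  join B8 pred B4: B4 stop@B0
  join B8 pred B7: B7 stop@B0
  B0: DF=∅
  B1: DF={B3,B4,B6,B7}
  B2: DF={B6,B7}
  B3: DF={B4}
  B4: DF={B6,B8}
  B5: DF={B6,B7}
  B6: DF={B7}
  B7: DF={B8}
  B8: DF=∅

φ for w: defs {B0,B1,B3,B5}
  DF⁺ = {B3,B4,B6,B7,B8}

Answer: ["B3", "B4", "B6", "B7", "B8"]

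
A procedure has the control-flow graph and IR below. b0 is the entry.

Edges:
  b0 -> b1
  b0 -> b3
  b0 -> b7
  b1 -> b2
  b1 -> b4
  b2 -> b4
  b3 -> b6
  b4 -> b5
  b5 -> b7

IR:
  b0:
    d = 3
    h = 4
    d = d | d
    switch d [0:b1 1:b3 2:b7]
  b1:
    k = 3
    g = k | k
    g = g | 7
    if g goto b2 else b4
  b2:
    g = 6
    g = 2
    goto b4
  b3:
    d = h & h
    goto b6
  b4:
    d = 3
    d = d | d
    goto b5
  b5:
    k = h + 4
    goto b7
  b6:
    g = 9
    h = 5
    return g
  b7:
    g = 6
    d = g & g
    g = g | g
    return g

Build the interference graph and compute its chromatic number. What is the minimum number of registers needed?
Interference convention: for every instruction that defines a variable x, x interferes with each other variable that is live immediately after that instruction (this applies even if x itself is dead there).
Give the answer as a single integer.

Answer: 3

Working:
Block summaries:
  b0 def {d,h} use ∅
  b1 def {g,k} use ∅
  b2 def {g} use ∅
  b3 def {d} use {h}
  b4 def {d} use ∅
  b5 def {k} use {h}
  b6 def {g,h} use ∅
  b7 def {d,g} use ∅

Live sets:
  b0: in=∅ out={h}
  b1: in={h} out={h}
  b2: in={h} out={h}
  b3: in={h} out=∅
  b4: in={h} out={h}
  b5: in={h} out=∅
  b6: in=∅ out=∅
  b7: in=∅ out=∅

Interference:
  d: {g,h}
  g: {d,h}
  h: {d,g,k}
  k: {h}

Colouring:
  clique {d,g,h} ⇒ need ≥ 3
  3-colouring: R0={h}  R1={d,k}  R2={g}
  χ = 3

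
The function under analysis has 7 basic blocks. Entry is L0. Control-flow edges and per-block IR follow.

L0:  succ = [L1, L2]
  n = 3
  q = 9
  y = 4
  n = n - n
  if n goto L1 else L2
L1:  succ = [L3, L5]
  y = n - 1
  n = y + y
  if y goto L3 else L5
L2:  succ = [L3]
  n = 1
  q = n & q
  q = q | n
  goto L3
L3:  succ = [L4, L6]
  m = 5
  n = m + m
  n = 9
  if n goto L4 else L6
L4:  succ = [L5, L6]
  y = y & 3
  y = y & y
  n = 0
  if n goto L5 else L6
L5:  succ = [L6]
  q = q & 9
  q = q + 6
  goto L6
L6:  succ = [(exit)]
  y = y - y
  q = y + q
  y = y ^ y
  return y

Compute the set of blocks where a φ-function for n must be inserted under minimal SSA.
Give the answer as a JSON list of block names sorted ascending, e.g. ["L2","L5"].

Answer: ["L3", "L5", "L6"]

Derivation:
idom tree: L1←L0 L2←L0 L3←L0 L4←L3 L5←L0 L6←L0
Dom∩ at merges:
  L3: preds {L1,L2}: {L0,L1} ∩ {L0,L2} = {L0}; idom=L0
  L5: preds {L1,L4}: {L0,L1} ∩ {L0,L3,L4} = {L0}; idom=L0
  L6: preds {L3,L4,L5}: {L0,L3} ∩ {L0,L3,L4} ∩ {L0,L5} = {L0}; idom=L0

DF walk-up:
  join L3 pred L1: L1 stop@L0
  join L3 pred L2: L2 stop@L0
  join L5 pred L1: L1 stop@L0
  join L5 pred L4: L4→L3 stop@L0
  join L6 pred L3: L3 stop@L0
  join L6 pred L4: L4→L3 stop@L0
  join L6 pred L5: L5 stop@L0
  L0: DF=∅
  L1: DF={L3,L5}
  L2: DF={L3}
  L3: DF={L5,L6}
  L4: DF={L5,L6}
  L5: DF={L6}
  L6: DF=∅

φ for n: defs {L0,L1,L2,L3,L4}
  DF⁺ = {L3,L5,L6}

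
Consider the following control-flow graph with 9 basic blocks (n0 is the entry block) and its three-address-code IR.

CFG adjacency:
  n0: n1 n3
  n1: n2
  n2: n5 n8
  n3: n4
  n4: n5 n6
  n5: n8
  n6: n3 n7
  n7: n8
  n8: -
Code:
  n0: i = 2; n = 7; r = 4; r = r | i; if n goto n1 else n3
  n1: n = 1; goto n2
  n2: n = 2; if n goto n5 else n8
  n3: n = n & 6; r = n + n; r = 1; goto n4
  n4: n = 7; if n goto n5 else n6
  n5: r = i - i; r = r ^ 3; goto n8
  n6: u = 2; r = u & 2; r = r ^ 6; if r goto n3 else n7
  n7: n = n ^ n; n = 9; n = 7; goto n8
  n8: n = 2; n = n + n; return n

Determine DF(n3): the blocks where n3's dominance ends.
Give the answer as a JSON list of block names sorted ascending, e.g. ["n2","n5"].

Answer: ["n3", "n5", "n8"]

Working:
idom tree: n1←n0 n2←n1 n3←n0 n4←n3 n5←n0 n6←n4 n7←n6 n8←n0
Join-block Dom:
  n3: preds {n0,n6}: {n0} ∩ {n0,n3,n4,n6} = {n0}; idom=n0
  n5: preds {n2,n4}: {n0,n1,n2} ∩ {n0,n3,n4} = {n0}; idom=n0
  n8: preds {n2,n5,n7}: {n0,n1,n2} ∩ {n0,n5} ∩ {n0,n3,n4,n6,n7} = {n0}; idom=n0

DF walk-up:
  n3←n0: walk · to n0
  n3←n6: walk n6→n4→n3 to n0
  n5←n2: walk n2→n1 to n0
  n5←n4: walk n4→n3 to n0
  n8←n2: walk n2→n1 to n0
  n8←n5: walk n5 to n0
  n8←n7: walk n7→n6→n4→n3 to n0
  n0: DF=∅
  n1: DF={n5,n8}
  n2: DF={n5,n8}
  n3: DF={n3,n5,n8}
  n4: DF={n3,n5,n8}
  n5: DF={n8}
  n6: DF={n3,n8}
  n7: DF={n8}
  n8: DF=∅

DF(n3) = ["n3", "n5", "n8"]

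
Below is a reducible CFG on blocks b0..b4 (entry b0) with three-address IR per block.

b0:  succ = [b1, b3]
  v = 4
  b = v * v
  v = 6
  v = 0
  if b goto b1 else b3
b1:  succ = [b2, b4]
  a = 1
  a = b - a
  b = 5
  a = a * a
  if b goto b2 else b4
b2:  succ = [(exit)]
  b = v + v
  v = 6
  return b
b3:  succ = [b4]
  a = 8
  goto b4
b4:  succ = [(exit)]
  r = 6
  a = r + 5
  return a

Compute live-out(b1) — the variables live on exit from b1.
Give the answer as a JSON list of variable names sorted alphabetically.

Answer: ["v"]

Analysis:
Block summaries:
  b0: def={b,v} ue=∅
  b1: def={a,b} ue={b}
  b2: def={b,v} ue={v}
  b3: def={a} ue=∅
  b4: def={a,r} ue=∅

Backward fixpoint:
  b0 li=∅ lo={b,v}
  b1 li={b,v} lo={v}
  b2 li={v} lo=∅
  b3 li=∅ lo=∅
  b4 li=∅ lo=∅

live-out(b1) = ["v"]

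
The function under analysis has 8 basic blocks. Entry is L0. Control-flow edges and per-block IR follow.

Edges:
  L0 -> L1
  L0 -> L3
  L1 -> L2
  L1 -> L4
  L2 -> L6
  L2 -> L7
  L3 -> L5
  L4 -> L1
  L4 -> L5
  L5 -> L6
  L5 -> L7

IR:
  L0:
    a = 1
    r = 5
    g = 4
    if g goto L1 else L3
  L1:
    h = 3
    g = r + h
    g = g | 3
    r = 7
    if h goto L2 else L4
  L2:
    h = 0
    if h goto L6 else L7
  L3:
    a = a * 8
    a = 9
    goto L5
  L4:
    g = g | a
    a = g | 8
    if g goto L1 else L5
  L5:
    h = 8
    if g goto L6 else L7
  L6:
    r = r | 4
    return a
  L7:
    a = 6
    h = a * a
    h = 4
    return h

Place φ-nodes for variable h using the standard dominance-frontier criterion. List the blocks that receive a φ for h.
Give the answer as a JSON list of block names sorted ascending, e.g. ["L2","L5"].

Answer: ["L1", "L5", "L6", "L7"]

Derivation:
idom tree: L1←L0 L2←L1 L3←L0 L4←L1 L5←L0 L6←L0 L7←L0
Dom at joins:
  L1: preds {L0,L4}: {L0} ∩ {L0,L1,L4} = {L0}; idom=L0
  L5: preds {L3,L4}: {L0,L3} ∩ {L0,L1,L4} = {L0}; idom=L0
  L6: preds {L2,L5}: {L0,L1,L2} ∩ {L0,L5} = {L0}; idom=L0
  L7: preds {L2,L5}: {L0,L1,L2} ∩ {L0,L5} = {L0}; idom=L0

DF walk-up:
  L1←L0: walk · to L0
  L1←L4: walk L4→L1 to L0
  L5←L3: walk L3 to L0
  L5←L4: walk L4→L1 to L0
  L6←L2: walk L2→L1 to L0
  L6←L5: walk L5 to L0
  L7←L2: walk L2→L1 to L0
  L7←L5: walk L5 to L0
  L0: DF=∅
  L1: DF={L1,L5,L6,L7}
  L2: DF={L6,L7}
  L3: DF={L5}
  L4: DF={L1,L5}
  L5: DF={L6,L7}
  L6: DF=∅
  L7: DF=∅

φ for h: defs {L1,L2,L5,L7}
  DF⁺ = {L1,L5,L6,L7}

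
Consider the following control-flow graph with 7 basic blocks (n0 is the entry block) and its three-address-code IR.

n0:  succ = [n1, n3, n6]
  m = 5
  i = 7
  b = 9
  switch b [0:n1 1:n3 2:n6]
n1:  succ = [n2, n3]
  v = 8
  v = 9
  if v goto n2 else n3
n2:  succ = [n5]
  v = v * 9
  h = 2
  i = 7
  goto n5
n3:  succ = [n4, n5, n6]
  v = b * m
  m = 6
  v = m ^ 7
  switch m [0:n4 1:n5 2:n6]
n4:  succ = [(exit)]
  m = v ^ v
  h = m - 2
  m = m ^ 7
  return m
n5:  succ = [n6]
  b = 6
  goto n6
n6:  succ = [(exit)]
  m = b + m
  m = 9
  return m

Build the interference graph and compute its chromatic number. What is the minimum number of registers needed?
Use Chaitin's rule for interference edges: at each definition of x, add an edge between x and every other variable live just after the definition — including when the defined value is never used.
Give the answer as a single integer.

Answer: 3

Analysis:
Per-block:
  n0: def={b,i,m} ue=∅
  n1: def={v} ue=∅
  n2: def={h,i,v} ue={v}
  n3: def={m,v} ue={b,m}
  n4: def={h,m} ue={v}
  n5: def={b} ue=∅
  n6: def={m} ue={b,m}

Live sets:
  n0 li=∅ lo={b,m}
  n1 li={b,m} lo={b,m,v}
  n2 li={m,v} lo={m}
  n3 li={b,m} lo={b,m,v}
  n4 li={v} lo=∅
  n5 li={m} lo={b,m}
  n6 li={b,m} lo=∅

Interference:
  b — {m,v}
  h — {m}
  i — {m}
  m — {b,h,i,v}
  v — {b,m}

Colouring:
  clique {b,m,v} ⇒ need ≥ 3
  assign b→R1 h→R1 i→R1 m→R0 v→R2 — no edge inside a register ⇒ χ ≤ 3
  χ = 3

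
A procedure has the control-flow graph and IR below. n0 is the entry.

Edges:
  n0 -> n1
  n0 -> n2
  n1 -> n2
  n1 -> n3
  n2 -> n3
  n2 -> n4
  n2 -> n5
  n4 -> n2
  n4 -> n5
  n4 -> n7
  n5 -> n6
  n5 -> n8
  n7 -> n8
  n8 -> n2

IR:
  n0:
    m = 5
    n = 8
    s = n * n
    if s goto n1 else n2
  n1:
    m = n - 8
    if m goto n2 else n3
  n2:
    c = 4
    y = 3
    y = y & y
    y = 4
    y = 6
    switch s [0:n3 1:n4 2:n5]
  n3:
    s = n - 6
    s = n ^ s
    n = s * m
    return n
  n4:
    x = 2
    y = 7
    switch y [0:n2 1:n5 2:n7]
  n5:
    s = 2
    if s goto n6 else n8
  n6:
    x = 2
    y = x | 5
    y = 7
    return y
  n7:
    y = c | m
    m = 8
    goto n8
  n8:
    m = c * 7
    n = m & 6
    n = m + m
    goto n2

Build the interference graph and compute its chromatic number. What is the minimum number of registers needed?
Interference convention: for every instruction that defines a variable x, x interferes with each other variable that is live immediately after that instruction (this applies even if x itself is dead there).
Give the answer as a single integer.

Answer: 5

Analysis:
Block summaries:
  n0: def={m,n,s} ue=∅
  n1: def={m} ue={n}
  n2: def={c,y} ue={s}
  n3: def={n,s} ue={m,n}
  n4: def={x,y} ue=∅
  n5: def={s} ue=∅
  n6: def={x,y} ue=∅
  n7: def={m,y} ue={c,m}
  n8: def={m,n} ue={c}

Liveness:
  live n0: ∅→{m,n,s}
  live n1: {n,s}→{m,n,s}
  live n2: {m,n,s}→{c,m,n,s}
  live n3: {m,n}→∅
  live n4: {c,m,n,s}→{c,m,n,s}
  live n5: {c}→{c,s}
  live n6: ∅→∅
  live n7: {c,m,s}→{c,s}
  live n8: {c,s}→{m,n,s}

Interfere edges:
  c — {m,n,s,x,y}
  m — {c,n,s,x,y}
  n — {c,m,s,x,y}
  s — {c,m,n,x,y}
  x — {c,m,n,s}
  y — {c,m,n,s}

Chromatic number:
  clique {c,m,n,s,x} ⇒ need ≥ 5
  5-colouring: R0={c}  R1={m}  R2={n}  R3={s}  R4={x,y}
  χ = 5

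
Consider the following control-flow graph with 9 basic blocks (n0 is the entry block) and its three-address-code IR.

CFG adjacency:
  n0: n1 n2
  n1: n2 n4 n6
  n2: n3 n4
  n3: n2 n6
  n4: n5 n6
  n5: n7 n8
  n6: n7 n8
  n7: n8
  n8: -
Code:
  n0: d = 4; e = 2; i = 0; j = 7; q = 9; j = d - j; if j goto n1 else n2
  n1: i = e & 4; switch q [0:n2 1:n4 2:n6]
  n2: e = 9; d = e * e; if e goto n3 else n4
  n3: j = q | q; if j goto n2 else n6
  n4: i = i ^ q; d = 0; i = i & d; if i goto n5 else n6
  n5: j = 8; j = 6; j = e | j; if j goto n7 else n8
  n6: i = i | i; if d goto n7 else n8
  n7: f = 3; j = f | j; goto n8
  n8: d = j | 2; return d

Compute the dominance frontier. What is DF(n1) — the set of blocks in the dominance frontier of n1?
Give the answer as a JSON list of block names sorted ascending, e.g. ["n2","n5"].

idom tree: n1←n0 n2←n0 n3←n2 n4←n0 n5←n4 n6←n0 n7←n0 n8←n0
Dom∩ at merges:
  n2: preds {n0,n1,n3}: {n0} ∩ {n0,n1} ∩ {n0,n2,n3} = {n0}; idom=n0
  n4: preds {n1,n2}: {n0,n1} ∩ {n0,n2} = {n0}; idom=n0
  n6: preds {n1,n3,n4}: {n0,n1} ∩ {n0,n2,n3} ∩ {n0,n4} = {n0}; idom=n0
  n7: preds {n5,n6}: {n0,n4,n5} ∩ {n0,n6} = {n0}; idom=n0
  n8: preds {n5,n6,n7}: {n0,n4,n5} ∩ {n0,n6} ∩ {n0,n7} = {n0}; idom=n0

DF walk-up:
  n2←n0: walk · to n0
  n2←n1: walk n1 to n0
  n2←n3: walk n3→n2 to n0
  n4←n1: walk n1 to n0
  n4←n2: walk n2 to n0
  n6←n1: walk n1 to n0
  n6←n3: walk n3→n2 to n0
  n6←n4: walk n4 to n0
  n7←n5: walk n5→n4 to n0
  n7←n6: walk n6 to n0
  n8←n5: walk n5→n4 to n0
  n8←n6: walk n6 to n0
  n8←n7: walk n7 to n0
  n0 → ∅
  n1 → {n2,n4,n6}
  n2 → {n2,n4,n6}
  n3 → {n2,n6}
  n4 → {n6,n7,n8}
  n5 → {n7,n8}
  n6 → {n7,n8}
  n7 → {n8}
  n8 → ∅

DF(n1) = ["n2", "n4", "n6"]

Answer: ["n2", "n4", "n6"]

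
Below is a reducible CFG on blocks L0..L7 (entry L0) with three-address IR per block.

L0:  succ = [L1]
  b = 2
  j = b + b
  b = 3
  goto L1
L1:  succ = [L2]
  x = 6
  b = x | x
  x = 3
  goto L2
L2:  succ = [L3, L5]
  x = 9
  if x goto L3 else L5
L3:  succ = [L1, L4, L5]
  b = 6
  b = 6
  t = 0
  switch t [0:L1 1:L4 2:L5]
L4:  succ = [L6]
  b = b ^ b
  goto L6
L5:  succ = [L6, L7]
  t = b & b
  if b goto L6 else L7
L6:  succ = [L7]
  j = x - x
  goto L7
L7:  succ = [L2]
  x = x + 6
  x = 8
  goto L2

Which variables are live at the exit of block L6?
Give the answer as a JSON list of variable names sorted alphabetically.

Per-block:
  L0: {b,j} / ∅
  L1: {b,x} / ∅
  L2: {x} / ∅
  L3: {b,t} / ∅
  L4: {b} / {b}
  L5: {t} / {b}
  L6: {j} / {x}
  L7: {x} / {x}

Liveness:
  L0 li=∅ lo=∅
  L1 li=∅ lo={b}
  L2 li={b} lo={b,x}
  L3 li={x} lo={b,x}
  L4 li={b,x} lo={b,x}
  L5 li={b,x} lo={b,x}
  L6 li={b,x} lo={b,x}
  L7 li={b,x} lo={b}

live-out(L6) = ["b", "x"]

Answer: ["b", "x"]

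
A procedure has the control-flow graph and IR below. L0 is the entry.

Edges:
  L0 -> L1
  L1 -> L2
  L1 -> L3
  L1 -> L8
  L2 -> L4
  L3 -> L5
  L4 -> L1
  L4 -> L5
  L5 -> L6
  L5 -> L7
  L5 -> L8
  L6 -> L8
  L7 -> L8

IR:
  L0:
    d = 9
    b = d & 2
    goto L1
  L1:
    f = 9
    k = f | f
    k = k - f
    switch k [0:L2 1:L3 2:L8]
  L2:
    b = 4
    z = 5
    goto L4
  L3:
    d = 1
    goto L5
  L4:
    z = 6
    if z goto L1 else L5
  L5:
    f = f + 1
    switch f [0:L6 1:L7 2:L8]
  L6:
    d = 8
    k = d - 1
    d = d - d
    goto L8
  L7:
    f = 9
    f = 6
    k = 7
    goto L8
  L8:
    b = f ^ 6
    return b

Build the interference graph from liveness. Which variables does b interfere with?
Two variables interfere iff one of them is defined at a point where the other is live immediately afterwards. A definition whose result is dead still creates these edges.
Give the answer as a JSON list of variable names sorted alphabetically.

Answer: ["f"]

Analysis:
Per-block:
  L0: def={b,d} ue=∅
  L1: def={f,k} ue=∅
  L2: def={b,z} ue=∅
  L3: def={d} ue=∅
  L4: def={z} ue=∅
  L5: def={f} ue={f}
  L6: def={d,k} ue=∅
  L7: def={f,k} ue=∅
  L8: def={b} ue={f}

Live sets:
  L0 li=∅ lo=∅
  L1 li=∅ lo={f}
  L2 li={f} lo={f}
  L3 li={f} lo={f}
  L4 li={f} lo={f}
  L5 li={f} lo={f}
  L6 li={f} lo={f}
  L7 li=∅ lo={f}
  L8 li={f} lo=∅

Interfere edges:
  b: {f}
  d: {f,k}
  f: {b,d,k,z}
  k: {d,f}
  z: {f}

N(b) = ["f"]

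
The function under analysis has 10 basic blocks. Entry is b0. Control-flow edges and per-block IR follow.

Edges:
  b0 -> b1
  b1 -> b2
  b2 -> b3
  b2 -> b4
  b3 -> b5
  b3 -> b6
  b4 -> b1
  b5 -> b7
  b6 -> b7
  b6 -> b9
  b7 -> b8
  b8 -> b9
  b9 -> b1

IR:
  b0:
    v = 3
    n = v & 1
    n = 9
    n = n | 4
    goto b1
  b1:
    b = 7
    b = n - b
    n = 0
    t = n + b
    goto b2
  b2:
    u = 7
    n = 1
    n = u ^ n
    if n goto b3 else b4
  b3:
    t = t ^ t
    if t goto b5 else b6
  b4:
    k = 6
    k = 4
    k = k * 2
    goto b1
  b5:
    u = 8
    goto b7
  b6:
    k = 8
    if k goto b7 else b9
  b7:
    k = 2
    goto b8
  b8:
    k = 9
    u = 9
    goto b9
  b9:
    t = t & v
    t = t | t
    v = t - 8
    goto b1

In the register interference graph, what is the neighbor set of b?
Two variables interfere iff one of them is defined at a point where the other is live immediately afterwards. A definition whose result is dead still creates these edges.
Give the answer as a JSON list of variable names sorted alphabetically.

Answer: ["n", "v"]

Derivation:
Block summaries:
  b0 def {n,v} use ∅
  b1 def {b,n,t} use {n}
  b2 def {n,u} use ∅
  b3 def {t} use {t}
  b4 def {k} use ∅
  b5 def {u} use ∅
  b6 def {k} use ∅
  b7 def {k} use ∅
  b8 def {k,u} use ∅
  b9 def {t,v} use {t,v}

Live sets:
  b0: in=∅ out={n,v}
  b1: in={n,v} out={t,v}
  b2: in={t,v} out={n,t,v}
  b3: in={n,t,v} out={n,t,v}
  b4: in={n,v} out={n,v}
  b5: in={n,t,v} out={n,t,v}
  b6: in={n,t,v} out={n,t,v}
  b7: in={n,t,v} out={n,t,v}
  b8: in={n,t,v} out={n,t,v}
  b9: in={n,t,v} out={n,v}

Interference:
  b: {n,v}
  k: {n,t,v}
  n: {b,k,t,u,v}
  t: {k,n,u,v}
  u: {n,t,v}
  v: {b,k,n,t,u}

N(b) = ["n", "v"]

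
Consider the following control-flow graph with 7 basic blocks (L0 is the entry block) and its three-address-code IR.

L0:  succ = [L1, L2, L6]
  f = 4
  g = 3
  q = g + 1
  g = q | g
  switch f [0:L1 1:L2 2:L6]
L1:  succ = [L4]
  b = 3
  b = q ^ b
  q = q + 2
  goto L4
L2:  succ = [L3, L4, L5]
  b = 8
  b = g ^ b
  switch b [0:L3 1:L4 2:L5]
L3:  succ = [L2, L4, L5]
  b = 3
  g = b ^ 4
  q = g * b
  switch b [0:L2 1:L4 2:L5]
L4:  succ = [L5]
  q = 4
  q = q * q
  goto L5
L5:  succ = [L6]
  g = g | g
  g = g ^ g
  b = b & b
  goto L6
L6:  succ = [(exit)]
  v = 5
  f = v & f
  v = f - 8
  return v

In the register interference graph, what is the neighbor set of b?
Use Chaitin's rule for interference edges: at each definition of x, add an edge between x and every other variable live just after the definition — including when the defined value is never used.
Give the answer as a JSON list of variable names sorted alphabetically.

Block summaries:
  L0: def={f,g,q} ue=∅
  L1: def={b,q} ue={q}
  L2: def={b} ue={g}
  L3: def={b,g,q} ue=∅
  L4: def={q} ue=∅
  L5: def={b,g} ue={b,g}
  L6: def={f,v} ue={f}

Live sets:
  live L0: ∅→{f,g,q}
  live L1: {f,g,q}→{b,f,g}
  live L2: {f,g}→{b,f,g}
  live L3: {f}→{b,f,g}
  live L4: {b,f,g}→{b,f,g}
  live L5: {b,f,g}→{f}
  live L6: {f}→∅

Interfere edges:
  b — {f,g,q}
  f — {b,g,q,v}
  g — {b,f,q}
  q — {b,f,g}
  v — {f}

N(b) = ["f", "g", "q"]

Answer: ["f", "g", "q"]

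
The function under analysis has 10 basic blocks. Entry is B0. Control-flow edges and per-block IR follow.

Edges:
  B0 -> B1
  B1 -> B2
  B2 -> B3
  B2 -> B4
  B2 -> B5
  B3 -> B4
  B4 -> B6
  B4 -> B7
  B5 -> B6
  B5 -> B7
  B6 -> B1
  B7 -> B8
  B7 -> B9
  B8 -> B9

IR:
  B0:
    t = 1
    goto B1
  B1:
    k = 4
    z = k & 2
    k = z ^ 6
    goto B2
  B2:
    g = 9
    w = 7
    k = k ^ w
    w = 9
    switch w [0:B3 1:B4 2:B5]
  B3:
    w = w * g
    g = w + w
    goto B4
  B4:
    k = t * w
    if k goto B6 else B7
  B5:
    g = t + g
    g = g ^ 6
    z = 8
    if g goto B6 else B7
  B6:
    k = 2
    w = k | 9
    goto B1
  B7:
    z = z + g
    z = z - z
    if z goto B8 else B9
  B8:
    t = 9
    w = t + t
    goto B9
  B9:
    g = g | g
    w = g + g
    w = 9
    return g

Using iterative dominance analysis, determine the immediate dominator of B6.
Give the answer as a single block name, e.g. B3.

Answer: B2

Derivation:
idom tree: B1←B0 B2←B1 B3←B2 B4←B2 B5←B2 B6←B2 B7←B2 B8←B7 B9←B7
Dom∩ at merges:
  B1: preds {B0,B6}: {B0} ∩ {B0,B1,B2,B6} = {B0}; idom=B0
  B4: preds {B2,B3}: {B0,B1,B2} ∩ {B0,B1,B2,B3} = {B0,B1,B2}; idom=B2
  B6: preds {B4,B5}: {B0,B1,B2,B4} ∩ {B0,B1,B2,B5} = {B0,B1,B2}; idom=B2
  B7: preds {B4,B5}: {B0,B1,B2,B4} ∩ {B0,B1,B2,B5} = {B0,B1,B2}; idom=B2
  B9: preds {B7,B8}: {B0,B1,B2,B7} ∩ {B0,B1,B2,B7,B8} = {B0,B1,B2,B7}; idom=B7

idom(B6) = B2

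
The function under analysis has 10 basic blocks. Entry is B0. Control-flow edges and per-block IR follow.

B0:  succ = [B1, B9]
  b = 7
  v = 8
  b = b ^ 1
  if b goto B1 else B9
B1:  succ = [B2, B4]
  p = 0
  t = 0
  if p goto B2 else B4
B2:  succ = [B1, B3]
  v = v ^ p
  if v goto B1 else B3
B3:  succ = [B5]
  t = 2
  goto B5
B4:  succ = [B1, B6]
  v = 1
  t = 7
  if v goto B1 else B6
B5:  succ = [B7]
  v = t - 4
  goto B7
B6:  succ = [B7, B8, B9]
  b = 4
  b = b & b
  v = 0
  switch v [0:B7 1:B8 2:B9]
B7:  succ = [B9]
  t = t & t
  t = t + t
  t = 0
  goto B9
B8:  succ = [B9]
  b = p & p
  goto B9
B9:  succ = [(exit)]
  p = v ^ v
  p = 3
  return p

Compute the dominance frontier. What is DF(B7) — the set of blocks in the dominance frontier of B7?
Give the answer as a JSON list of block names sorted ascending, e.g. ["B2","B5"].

Answer: ["B9"]

Working:
idom tree: B1←B0 B2←B1 B3←B2 B4←B1 B5←B3 B6←B4 B7←B1 B8←B6 B9←B0
Join-block Dom:
  B1: preds {B0,B2,B4}: {B0} ∩ {B0,B1,B2} ∩ {B0,B1,B4} = {B0}; idom=B0
  B7: preds {B5,B6}: {B0,B1,B2,B3,B5} ∩ {B0,B1,B4,B6} = {B0,B1}; idom=B1
  B9: preds {B0,B6,B7,B8}: {B0} ∩ {B0,B1,B4,B6} ∩ {B0,B1,B7} ∩ {B0,B1,B4,B6,B8} = {B0}; idom=B0

Frontier:
  B1←B0: walk · to B0
  B1←B2: walk B2→B1 to B0
  B1←B4: walk B4→B1 to B0
  B7←B5: walk B5→B3→B2 to B1
  B7←B6: walk B6→B4 to B1
  B9←B0: walk · to B0
  B9←B6: walk B6→B4→B1 to B0
  B9←B7: walk B7→B1 to B0
  B9←B8: walk B8→B6→B4→B1 to B0
  B0 → ∅
  B1 → {B1,B9}
  B2 → {B1,B7}
  B3 → {B7}
  B4 → {B1,B7,B9}
  B5 → {B7}
  B6 → {B7,B9}
  B7 → {B9}
  B8 → {B9}
  B9 → ∅

DF(B7) = ["B9"]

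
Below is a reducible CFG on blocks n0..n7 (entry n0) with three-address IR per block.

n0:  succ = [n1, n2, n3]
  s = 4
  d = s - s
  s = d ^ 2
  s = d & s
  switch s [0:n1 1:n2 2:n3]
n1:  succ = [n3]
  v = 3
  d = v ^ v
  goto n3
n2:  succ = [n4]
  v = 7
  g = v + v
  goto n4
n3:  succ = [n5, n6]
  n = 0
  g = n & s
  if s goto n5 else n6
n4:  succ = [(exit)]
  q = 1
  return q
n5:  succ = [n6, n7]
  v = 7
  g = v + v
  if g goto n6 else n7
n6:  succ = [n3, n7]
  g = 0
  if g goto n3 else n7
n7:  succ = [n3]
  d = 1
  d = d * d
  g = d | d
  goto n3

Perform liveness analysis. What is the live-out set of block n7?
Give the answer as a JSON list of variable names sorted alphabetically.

Per-block:
  n0 def {d,s} use ∅
  n1 def {d,v} use ∅
  n2 def {g,v} use ∅
  n3 def {g,n} use {s}
  n4 def {q} use ∅
  n5 def {g,v} use ∅
  n6 def {g} use ∅
  n7 def {d,g} use ∅

Liveness:
  live n0: ∅→{s}
  live n1: {s}→{s}
  live n2: ∅→∅
  live n3: {s}→{s}
  live n4: ∅→∅
  live n5: {s}→{s}
  live n6: {s}→{s}
  live n7: {s}→{s}

live-out(n7) = ["s"]

Answer: ["s"]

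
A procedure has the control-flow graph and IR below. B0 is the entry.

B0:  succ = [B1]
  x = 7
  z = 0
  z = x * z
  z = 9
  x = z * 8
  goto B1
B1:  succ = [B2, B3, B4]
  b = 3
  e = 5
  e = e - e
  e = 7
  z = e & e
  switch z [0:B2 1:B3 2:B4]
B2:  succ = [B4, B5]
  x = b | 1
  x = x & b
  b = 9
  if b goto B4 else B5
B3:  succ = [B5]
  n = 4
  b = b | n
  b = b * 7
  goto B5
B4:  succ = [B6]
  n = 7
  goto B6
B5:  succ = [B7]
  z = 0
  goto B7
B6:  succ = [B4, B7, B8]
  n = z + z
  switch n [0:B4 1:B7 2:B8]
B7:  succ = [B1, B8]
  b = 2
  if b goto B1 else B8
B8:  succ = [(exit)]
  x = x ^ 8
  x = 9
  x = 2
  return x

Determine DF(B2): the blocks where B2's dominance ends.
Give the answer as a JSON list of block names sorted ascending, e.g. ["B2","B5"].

Answer: ["B4", "B5"]

Working:
idom tree: B1←B0 B2←B1 B3←B1 B4←B1 B5←B1 B6←B4 B7←B1 B8←B1
Dom∩ at merges:
  B1: preds {B0,B7}: {B0} ∩ {B0,B1,B7} = {B0}; idom=B0
  B4: preds {B1,B2,B6}: {B0,B1} ∩ {B0,B1,B2} ∩ {B0,B1,B4,B6} = {B0,B1}; idom=B1
  B5: preds {B2,B3}: {B0,B1,B2} ∩ {B0,B1,B3} = {B0,B1}; idom=B1
  B7: preds {B5,B6}: {B0,B1,B5} ∩ {B0,B1,B4,B6} = {B0,B1}; idom=B1
  B8: preds {B6,B7}: {B0,B1,B4,B6} ∩ {B0,B1,B7} = {B0,B1}; idom=B1

DF derivation:
  join B1 pred B0: · stop@B0
  join B1 pred B7: B7→B1 stop@B0
  join B4 pred B1: · stop@B1
  join B4 pred B2: B2 stop@B1
  join B4 pred B6: B6→B4 stop@B1
  join B5 pred B2: B2 stop@B1
  join B5 pred B3: B3 stop@B1
  join B7 pred B5: B5 stop@B1
  join B7 pred B6: B6→B4 stop@B1
  join B8 pred B6: B6→B4 stop@B1
  join B8 pred B7: B7 stop@B1
  DF(B0)=∅
  DF(B1)={B1}
  DF(B2)={B4,B5}
  DF(B3)={B5}
  DF(B4)={B4,B7,B8}
  DF(B5)={B7}
  DF(B6)={B4,B7,B8}
  DF(B7)={B1,B8}
  DF(B8)=∅

DF(B2) = ["B4", "B5"]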